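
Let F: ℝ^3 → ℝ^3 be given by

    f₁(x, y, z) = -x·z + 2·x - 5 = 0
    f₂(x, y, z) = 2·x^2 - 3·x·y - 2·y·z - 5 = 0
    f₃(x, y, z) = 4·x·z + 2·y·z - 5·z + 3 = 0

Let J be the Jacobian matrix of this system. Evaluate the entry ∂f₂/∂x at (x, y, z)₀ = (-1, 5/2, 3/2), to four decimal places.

∂f₂/∂x = 4·x - 3·y.
At (-1, 5/2, 3/2) this is -11.5000.

-11.5000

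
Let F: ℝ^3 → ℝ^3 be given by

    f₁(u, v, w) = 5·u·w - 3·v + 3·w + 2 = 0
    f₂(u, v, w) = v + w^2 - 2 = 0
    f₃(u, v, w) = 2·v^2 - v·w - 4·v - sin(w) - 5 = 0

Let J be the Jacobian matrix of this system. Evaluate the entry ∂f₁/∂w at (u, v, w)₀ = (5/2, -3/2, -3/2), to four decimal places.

∂f₁/∂w = 5·u + 3.
At (5/2, -3/2, -3/2) this is 15.5000.

15.5000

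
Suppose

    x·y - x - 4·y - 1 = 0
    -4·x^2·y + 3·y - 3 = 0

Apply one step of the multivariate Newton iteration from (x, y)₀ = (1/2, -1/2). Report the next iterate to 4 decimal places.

At (1/2, -1/2): F = (0.2500, -4.0000).
Jacobian J = [[y - 1, x - 4], [-8·x·y, -4·x^2 + 3]].
At the point, J = [[-1.5000, -3.5000], [2.0000, 2.0000]] (det J = 4.0000).
Solving J·Δ = −F gives Δ = (3.3750, -1.3750).
Then the next iterate is (x, y)₁ = (3.8750, -1.8750).

(3.8750, -1.8750)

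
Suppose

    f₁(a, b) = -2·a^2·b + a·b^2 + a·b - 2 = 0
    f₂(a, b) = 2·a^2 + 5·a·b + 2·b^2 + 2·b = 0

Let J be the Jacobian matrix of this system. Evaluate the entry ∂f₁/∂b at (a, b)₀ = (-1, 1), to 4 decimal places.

-5.0000

∂f₁/∂b = -2·a^2 + 2·a·b + a.
At (-1, 1) this is -5.0000.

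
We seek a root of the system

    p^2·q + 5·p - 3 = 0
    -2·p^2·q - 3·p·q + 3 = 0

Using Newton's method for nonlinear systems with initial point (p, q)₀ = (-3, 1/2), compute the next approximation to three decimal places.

At (-3, 1/2): F = (-13.500, -1.500).
Jacobian J = [[2·p·q + 5, p^2], [-4·p·q - 3·q, -2·p^2 - 3·p]].
At the point, J = [[2.000, 9.000], [4.500, -9.000]] (det J = -58.500).
Solving J·Δ = −F gives Δ = (2.308, 0.987).
Then the next iterate is (p, q)₁ = (-0.692, 1.487).

(-0.692, 1.487)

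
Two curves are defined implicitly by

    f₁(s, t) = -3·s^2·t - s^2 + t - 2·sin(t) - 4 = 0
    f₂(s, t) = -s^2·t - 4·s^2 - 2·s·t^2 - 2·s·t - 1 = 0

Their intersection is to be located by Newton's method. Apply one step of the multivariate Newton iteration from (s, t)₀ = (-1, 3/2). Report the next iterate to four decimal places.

(-0.1973, 0.9558)

At (-1, 3/2): F = (-9.994990, 1.0000).
Jacobian J = [[-6·s·t - 2·s, -3·s^2 - 2·cos(t) + 1], [-2·s·t - 8·s - 2·t^2 - 2·t, -s^2 - 4·s·t - 2·s]].
At the point, J = [[11.0000, -2.141474], [3.5000, 7.0000]] (det J = 84.495160).
Solving J·Δ = −F gives Δ = (0.8027, -0.5442).
Then the next iterate is (s, t)₁ = (-0.1973, 0.9558).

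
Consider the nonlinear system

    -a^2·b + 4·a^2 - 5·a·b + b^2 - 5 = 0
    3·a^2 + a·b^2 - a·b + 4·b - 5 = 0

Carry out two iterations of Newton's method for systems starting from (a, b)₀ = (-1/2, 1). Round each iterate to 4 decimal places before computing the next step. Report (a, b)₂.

(-0.6078, 0.9683)

At (-1/2, 1): F = (-0.7500, -0.2500).
Jacobian J = [[-2·a·b + 8·a - 5·b, -a^2 - 5·a + 2·b], [6·a + b^2 - b, 2·a·b - a + 4]].
At the point, J = [[-8.0000, 4.2500], [-3.0000, 3.5000]] (det J = -15.2500).
Solving J·Δ = −F gives Δ = (-0.1025, -0.0164).
Then the next iterate is (a, b)₁ = (-0.6025, 0.9836).
Round to (-0.6025, 0.9836) and repeat: F = (0.025536, 0.033138), J = [[-8.552762, 4.616694], [-3.631131, 3.417262]].
Δ = (-0.0053, -0.0153), so (a, b)₂ = (-0.6078, 0.9683).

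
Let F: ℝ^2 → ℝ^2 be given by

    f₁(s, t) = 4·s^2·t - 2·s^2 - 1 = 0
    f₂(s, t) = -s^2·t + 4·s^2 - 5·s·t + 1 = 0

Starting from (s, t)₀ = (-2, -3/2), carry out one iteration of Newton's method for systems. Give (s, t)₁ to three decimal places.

(-1.231, -0.975)

At (-2, -3/2): F = (-33.000, 8.000).
Jacobian J = [[8·s·t - 4·s, 4·s^2], [-2·s·t + 8·s - 5·t, -s^2 - 5·s]].
At the point, J = [[32.000, 16.000], [-14.500, 6.000]] (det J = 424.000).
Solving J·Δ = −F gives Δ = (0.769, 0.525).
Then the next iterate is (s, t)₁ = (-1.231, -0.975).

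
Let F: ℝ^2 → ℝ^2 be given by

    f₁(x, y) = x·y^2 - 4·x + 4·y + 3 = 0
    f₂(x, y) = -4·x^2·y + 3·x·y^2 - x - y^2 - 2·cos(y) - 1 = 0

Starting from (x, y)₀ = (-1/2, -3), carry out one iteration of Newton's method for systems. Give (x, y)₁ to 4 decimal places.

(-1.5749, -0.5894)

At (-1/2, -3): F = (-11.5000, -18.020015).
Jacobian J = [[y^2 - 4, 2·x·y + 4], [-8·x·y + 3·y^2 - 1, -4·x^2 + 6·x·y - 2·y + 2·sin(y)]].
At the point, J = [[5.0000, 7.0000], [14.0000, 13.717760]] (det J = -29.411200).
Solving J·Δ = −F gives Δ = (-1.0749, 2.4106).
Then the next iterate is (x, y)₁ = (-1.5749, -0.5894).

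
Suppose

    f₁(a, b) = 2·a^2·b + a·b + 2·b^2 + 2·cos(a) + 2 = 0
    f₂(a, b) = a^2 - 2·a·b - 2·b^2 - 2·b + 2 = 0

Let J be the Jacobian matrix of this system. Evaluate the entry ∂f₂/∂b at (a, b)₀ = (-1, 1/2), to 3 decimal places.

-2.000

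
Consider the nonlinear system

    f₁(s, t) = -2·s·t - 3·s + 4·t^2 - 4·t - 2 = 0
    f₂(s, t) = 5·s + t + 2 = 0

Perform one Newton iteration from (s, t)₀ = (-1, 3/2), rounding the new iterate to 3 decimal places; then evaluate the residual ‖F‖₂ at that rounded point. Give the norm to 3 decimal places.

1.228

At (-1, 3/2): F = (7.000, -1.500).
Jacobian J = [[-2·t - 3, -2·s + 8·t - 4], [5, 1]].
At the point, J = [[-6.000, 10.000], [5.000, 1.000]] (det J = -56.000).
Solving J·Δ = −F gives Δ = (0.393, -0.464).
Then the next iterate is (s, t)₁ = (-0.607, 1.036).
Re-evaluating at (-0.607, 1.036): F = (1.22789, 0.001), so ‖F‖₂ = 1.228.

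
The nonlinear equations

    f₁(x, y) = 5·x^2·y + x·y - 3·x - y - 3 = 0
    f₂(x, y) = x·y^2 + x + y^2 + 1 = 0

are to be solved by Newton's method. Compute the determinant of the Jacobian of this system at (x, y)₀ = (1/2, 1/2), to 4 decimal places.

J = [[10·x·y + y - 3, 5·x^2 + x - 1], [y^2 + 1, 2·x·y + 2·y]].
At the point, J = [[0.0000, 0.7500], [1.2500, 1.5000]].
det J = -0.9375.

-0.9375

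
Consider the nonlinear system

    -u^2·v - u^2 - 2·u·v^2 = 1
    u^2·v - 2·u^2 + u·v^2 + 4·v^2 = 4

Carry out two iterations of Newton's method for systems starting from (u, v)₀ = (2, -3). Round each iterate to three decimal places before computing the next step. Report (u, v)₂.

At (2, -3): F = (-29.000, 30.000).
Jacobian J = [[-2·u·v - 2·u - 2·v^2, -u^2 - 4·u·v], [2·u·v - 4·u + v^2, u^2 + 2·u·v + 8·v]].
At the point, J = [[-10.000, 20.000], [-11.000, -32.000]] (det J = 540.000).
Solving J·Δ = −F gives Δ = (-0.607, 1.146).
Then the next iterate is (u, v)₁ = (1.393, -1.854).
Round to (1.393, -1.854) and repeat: F = (-8.91922, 7.05895), J = [[-4.49539, 8.39004], [-7.29993, -18.05679]].
Δ = (-0.715, 0.680), so (u, v)₂ = (0.678, -1.174).

(0.678, -1.174)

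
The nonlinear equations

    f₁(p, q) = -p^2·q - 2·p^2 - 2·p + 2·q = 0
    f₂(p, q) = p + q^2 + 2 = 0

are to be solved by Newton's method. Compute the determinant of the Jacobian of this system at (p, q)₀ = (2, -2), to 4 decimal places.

10.0000

J = [[-2·p·q - 4·p - 2, -p^2 + 2], [1, 2·q]].
At the point, J = [[-2.0000, -2.0000], [1.0000, -4.0000]].
det J = 10.0000.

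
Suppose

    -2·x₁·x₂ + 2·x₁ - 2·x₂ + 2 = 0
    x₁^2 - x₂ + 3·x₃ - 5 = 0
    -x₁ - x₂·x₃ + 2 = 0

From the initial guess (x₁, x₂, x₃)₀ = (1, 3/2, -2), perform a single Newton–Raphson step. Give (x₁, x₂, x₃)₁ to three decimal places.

At (1, 3/2, -2): F = (-2.000, -11.500, 4.000).
Jacobian J = [[-2·x₂ + 2, -2·x₁ - 2, 0], [2·x₁, -1, 3], [-1, -x₃, -x₂]].
At the point, J = [[-1.000, -4.000, 0.000], [2.000, -1.000, 3.000], [-1.000, 2.000, -1.500]] (det J = 4.500).
Solving J·Δ = −F gives Δ = (-6.667, 1.167, 8.667).
Then the next iterate is (x₁, x₂, x₃)₁ = (-5.667, 2.667, 6.667).

(-5.667, 2.667, 6.667)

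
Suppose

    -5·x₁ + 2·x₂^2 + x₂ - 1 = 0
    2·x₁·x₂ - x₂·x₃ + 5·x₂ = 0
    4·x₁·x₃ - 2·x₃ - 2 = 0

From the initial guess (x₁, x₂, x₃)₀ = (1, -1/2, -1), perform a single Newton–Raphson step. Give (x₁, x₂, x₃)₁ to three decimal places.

(-0.275, -0.125, -1.550)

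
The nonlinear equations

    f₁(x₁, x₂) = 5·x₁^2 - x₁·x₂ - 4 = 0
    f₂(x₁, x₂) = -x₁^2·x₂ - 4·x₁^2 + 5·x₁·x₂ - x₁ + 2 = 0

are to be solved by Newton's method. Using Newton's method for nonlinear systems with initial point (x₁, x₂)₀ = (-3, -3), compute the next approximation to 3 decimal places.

(-1.686, -1.839)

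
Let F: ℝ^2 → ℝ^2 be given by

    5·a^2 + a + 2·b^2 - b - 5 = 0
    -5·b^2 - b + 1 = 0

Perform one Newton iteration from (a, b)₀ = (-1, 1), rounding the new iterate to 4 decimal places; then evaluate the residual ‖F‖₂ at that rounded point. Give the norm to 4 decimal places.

At (-1, 1): F = (0.0000, -5.0000).
Jacobian J = [[10·a + 1, 4·b - 1], [0, -10·b - 1]].
At the point, J = [[-9.0000, 3.0000], [0.0000, -11.0000]] (det J = 99.0000).
Solving J·Δ = −F gives Δ = (-0.1515, -0.4545).
Then the next iterate is (a, b)₁ = (-1.1515, 0.5455).
Re-evaluating at (-1.1515, 0.5455): F = (0.527902, -1.033351), so ‖F‖₂ = 1.1604.

1.1604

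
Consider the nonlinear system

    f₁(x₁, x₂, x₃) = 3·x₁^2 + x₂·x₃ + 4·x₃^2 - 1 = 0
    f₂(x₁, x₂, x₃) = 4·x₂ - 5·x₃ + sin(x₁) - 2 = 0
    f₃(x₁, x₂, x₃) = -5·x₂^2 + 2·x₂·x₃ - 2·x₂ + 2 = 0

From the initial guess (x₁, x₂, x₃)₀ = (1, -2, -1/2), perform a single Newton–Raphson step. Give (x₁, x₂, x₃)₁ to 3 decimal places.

(-0.818, -1.573, -1.687)

At (1, -2, -1/2): F = (4.000, -6.65853, -12.000).
Jacobian J = [[6·x₁, x₃, x₂ + 8·x₃], [cos(x₁), 4, -5], [0, -10·x₂ + 2·x₃ - 2, 2·x₂]].
At the point, J = [[6.000, -0.500, -6.000], [0.54030, 4.000, -5.000], [0.000, 17.000, -4.000]] (det J = 357.80856).
Solving J·Δ = −F gives Δ = (-1.818, 0.427, -1.187).
Then the next iterate is (x₁, x₂, x₃)₁ = (-0.818, -1.573, -1.687).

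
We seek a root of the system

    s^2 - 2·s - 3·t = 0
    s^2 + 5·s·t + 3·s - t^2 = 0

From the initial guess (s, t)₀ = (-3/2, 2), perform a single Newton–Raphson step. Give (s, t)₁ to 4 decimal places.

(-0.8700, 0.7000)

At (-3/2, 2): F = (-0.7500, -21.2500).
Jacobian J = [[2·s - 2, -3], [2·s + 5·t + 3, 5·s - 2·t]].
At the point, J = [[-5.0000, -3.0000], [10.0000, -11.5000]] (det J = 87.5000).
Solving J·Δ = −F gives Δ = (0.6300, -1.3000).
Then the next iterate is (s, t)₁ = (-0.8700, 0.7000).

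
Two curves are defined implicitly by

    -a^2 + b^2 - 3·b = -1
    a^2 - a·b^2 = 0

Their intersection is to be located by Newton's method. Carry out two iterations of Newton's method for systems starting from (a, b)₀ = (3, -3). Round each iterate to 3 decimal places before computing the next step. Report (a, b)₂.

(3.064, -1.768)

At (3, -3): F = (10.000, -18.000).
Jacobian J = [[-2·a, 2·b - 3], [2·a - b^2, -2·a·b]].
At the point, J = [[-6.000, -9.000], [-3.000, 18.000]] (det J = -135.000).
Solving J·Δ = −F gives Δ = (0.133, 1.022).
Then the next iterate is (a, b)₁ = (3.133, -1.978).
Round to (3.133, -1.978) and repeat: F = (1.03079, -2.44212), J = [[-6.266, -6.956], [2.35352, 12.39415]].
Δ = (-0.069, 0.210), so (a, b)₂ = (3.064, -1.768).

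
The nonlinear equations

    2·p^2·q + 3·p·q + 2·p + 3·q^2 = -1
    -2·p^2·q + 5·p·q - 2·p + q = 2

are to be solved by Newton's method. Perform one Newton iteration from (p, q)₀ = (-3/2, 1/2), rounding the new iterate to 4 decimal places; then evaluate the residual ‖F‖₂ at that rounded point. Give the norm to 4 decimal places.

At (-3/2, 1/2): F = (-1.2500, -4.5000).
Jacobian J = [[4·p·q + 3·q + 2, 2·p^2 + 3·p + 6·q], [-4·p·q + 5·q - 2, -2·p^2 + 5·p + 1]].
At the point, J = [[0.5000, 3.0000], [3.5000, -11.0000]] (det J = -16.0000).
Solving J·Δ = −F gives Δ = (1.7031, 0.1328).
Then the next iterate is (p, q)₁ = (0.2031, 0.6328).
Re-evaluating at (0.2031, 0.6328): F = (3.045278, -1.182997), so ‖F‖₂ = 3.2670.

3.2670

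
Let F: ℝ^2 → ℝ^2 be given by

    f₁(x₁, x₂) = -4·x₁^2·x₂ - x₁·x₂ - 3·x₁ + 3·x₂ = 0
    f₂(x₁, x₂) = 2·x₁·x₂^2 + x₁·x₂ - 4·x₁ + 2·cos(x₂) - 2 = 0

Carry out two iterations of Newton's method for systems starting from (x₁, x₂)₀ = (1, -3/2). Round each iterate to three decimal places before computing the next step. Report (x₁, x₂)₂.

At (1, -3/2): F = (0.000, -2.85853).
Jacobian J = [[-8·x₁·x₂ - x₂ - 3, -4·x₁^2 - x₁ + 3], [2·x₂^2 + x₂ - 4, 4·x₁·x₂ + x₁ - 2·sin(x₂)]].
At the point, J = [[10.500, -2.000], [-1.000, -3.00501]] (det J = -33.55261).
Solving J·Δ = −F gives Δ = (-0.170, -0.895).
Then the next iterate is (x₁, x₂)₁ = (0.830, -2.395).
Round to (0.830, -2.395) and repeat: F = (-1.08749, 0.74594), J = [[15.29780, -0.58560], [5.07705, -5.76312]].
Δ = (0.079, 0.199), so (x₁, x₂)₂ = (0.909, -2.196).

(0.909, -2.196)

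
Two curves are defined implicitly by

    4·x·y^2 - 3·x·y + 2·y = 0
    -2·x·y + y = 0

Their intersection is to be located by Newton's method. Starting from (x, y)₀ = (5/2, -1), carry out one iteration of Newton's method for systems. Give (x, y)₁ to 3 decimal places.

At (5/2, -1): F = (15.500, 4.000).
Jacobian J = [[4·y^2 - 3·y, 8·x·y - 3·x + 2], [-2·y, -2·x + 1]].
At the point, J = [[7.000, -25.500], [2.000, -4.000]] (det J = 23.000).
Solving J·Δ = −F gives Δ = (-1.739, 0.130).
Then the next iterate is (x, y)₁ = (0.761, -0.870).

(0.761, -0.870)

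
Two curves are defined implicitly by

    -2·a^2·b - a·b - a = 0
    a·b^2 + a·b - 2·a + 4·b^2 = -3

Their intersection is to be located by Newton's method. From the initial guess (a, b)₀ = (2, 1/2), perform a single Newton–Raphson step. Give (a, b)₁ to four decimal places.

At (2, 1/2): F = (-7.0000, 1.5000).
Jacobian J = [[-4·a·b - b - 1, -2·a^2 - a], [b^2 + b - 2, 2·a·b + a + 8·b]].
At the point, J = [[-5.5000, -10.0000], [-1.2500, 8.0000]] (det J = -56.5000).
Solving J·Δ = −F gives Δ = (-0.7257, -0.3009).
Then the next iterate is (a, b)₁ = (1.2743, 0.1991).

(1.2743, 0.1991)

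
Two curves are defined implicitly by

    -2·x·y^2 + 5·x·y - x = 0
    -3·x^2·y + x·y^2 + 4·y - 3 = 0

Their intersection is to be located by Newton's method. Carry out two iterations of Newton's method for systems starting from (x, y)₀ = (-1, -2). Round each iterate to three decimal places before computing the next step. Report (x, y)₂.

At (-1, -2): F = (19.000, -9.000).
Jacobian J = [[-2·y^2 + 5·y - 1, -4·x·y + 5·x], [-6·x·y + y^2, -3·x^2 + 2·x·y + 4]].
At the point, J = [[-19.000, -13.000], [-8.000, 5.000]] (det J = -199.000).
Solving J·Δ = −F gives Δ = (-0.111, 1.623).
Then the next iterate is (x, y)₁ = (-1.111, -0.377).
Round to (-1.111, -0.377) and repeat: F = (3.52105, -3.26989), J = [[-3.16926, -7.23039], [-2.37095, 1.13473]].
Δ = (-0.947, 0.902), so (x, y)₂ = (-2.058, 0.525).

(-2.058, 0.525)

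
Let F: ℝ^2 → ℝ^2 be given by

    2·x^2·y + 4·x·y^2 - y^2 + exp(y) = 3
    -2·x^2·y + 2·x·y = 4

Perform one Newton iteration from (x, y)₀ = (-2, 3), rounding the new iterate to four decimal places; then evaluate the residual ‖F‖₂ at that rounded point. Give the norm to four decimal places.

At (-2, 3): F = (-39.914463, -40.0000).
Jacobian J = [[4·x·y + 4·y^2, 2·x^2 + 8·x·y - 2·y + exp(y)], [-4·x·y + 2·y, -2·x^2 + 2·x]].
At the point, J = [[12.0000, -25.914463], [30.0000, -12.0000]] (det J = 633.433892).
Solving J·Δ = −F gives Δ = (0.8803, -1.1326).
Then the next iterate is (x, y)₁ = (-1.1197, 1.8674).
Re-evaluating at (-1.1197, 1.8674): F = (-10.951704, -12.864279), so ‖F‖₂ = 16.8947.

16.8947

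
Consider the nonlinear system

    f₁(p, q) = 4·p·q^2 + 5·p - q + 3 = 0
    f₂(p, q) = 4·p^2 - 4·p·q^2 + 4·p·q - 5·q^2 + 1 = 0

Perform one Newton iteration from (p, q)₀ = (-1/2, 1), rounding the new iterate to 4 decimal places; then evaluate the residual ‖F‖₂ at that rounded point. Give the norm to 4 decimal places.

0.6260

At (-1/2, 1): F = (-2.5000, -3.0000).
Jacobian J = [[4·q^2 + 5, 8·p·q - 1], [8·p - 4·q^2 + 4·q, -8·p·q + 4·p - 10·q]].
At the point, J = [[9.0000, -5.0000], [-4.0000, -8.0000]] (det J = -92.0000).
Solving J·Δ = −F gives Δ = (0.0543, -0.4022).
Then the next iterate is (p, q)₁ = (-0.4457, 0.5978).
Re-evaluating at (-0.4457, 0.5978): F = (-0.463410, -0.420878), so ‖F‖₂ = 0.6260.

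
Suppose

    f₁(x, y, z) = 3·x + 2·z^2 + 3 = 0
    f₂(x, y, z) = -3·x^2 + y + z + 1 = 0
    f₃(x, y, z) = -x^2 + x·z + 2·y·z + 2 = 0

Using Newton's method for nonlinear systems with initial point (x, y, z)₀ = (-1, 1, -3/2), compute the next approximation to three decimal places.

At (-1, 1, -3/2): F = (4.500, -2.500, -0.500).
Jacobian J = [[3, 0, 4·z], [-6·x, 1, 1], [-2·x + z, 2·z, x + 2·y]].
At the point, J = [[3.000, 0.000, -6.000], [6.000, 1.000, 1.000], [0.500, -3.000, 1.000]] (det J = 123.000).
Solving J·Δ = −F gives Δ = (0.244, 0.165, 0.872).
Then the next iterate is (x, y, z)₁ = (-0.756, 1.165, -0.628).

(-0.756, 1.165, -0.628)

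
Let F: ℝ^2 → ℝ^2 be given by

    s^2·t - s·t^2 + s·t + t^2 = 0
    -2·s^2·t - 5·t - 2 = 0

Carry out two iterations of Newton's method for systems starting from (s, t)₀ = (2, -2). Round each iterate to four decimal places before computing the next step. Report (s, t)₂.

(2.1081, 0.9853)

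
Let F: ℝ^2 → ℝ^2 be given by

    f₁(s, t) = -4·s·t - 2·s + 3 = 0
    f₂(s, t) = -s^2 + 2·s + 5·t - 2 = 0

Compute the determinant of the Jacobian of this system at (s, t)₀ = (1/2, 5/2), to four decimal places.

-58.0000

J = [[-4·t - 2, -4·s], [-2·s + 2, 5]].
At the point, J = [[-12.0000, -2.0000], [1.0000, 5.0000]].
det J = -58.0000.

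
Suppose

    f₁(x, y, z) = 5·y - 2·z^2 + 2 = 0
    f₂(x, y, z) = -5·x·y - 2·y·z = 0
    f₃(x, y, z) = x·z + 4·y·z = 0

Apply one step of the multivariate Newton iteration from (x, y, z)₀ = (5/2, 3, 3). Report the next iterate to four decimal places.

(1.9983, 0.7393, 1.9747)

At (5/2, 3, 3): F = (-1.0000, -55.5000, 43.5000).
Jacobian J = [[0, 5, -4·z], [-5·y, -5·x - 2·z, -2·y], [z, 4·z, x + 4·y]].
At the point, J = [[0.0000, 5.0000, -12.0000], [-15.0000, -18.5000, -6.0000], [3.0000, 12.0000, 14.5000]] (det J = 2491.5000).
Solving J·Δ = −F gives Δ = (-0.5017, -2.2607, -1.0253).
Then the next iterate is (x, y, z)₁ = (1.9983, 0.7393, 1.9747).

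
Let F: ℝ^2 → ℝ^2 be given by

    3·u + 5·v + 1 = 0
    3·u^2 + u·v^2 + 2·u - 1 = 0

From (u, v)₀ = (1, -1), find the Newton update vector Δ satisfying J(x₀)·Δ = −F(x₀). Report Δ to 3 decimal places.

(-0.451, 0.471)

At (1, -1): F = (-1.000, 5.000).
Jacobian J = [[3, 5], [6·u + v^2 + 2, 2·u·v]].
At the point, J = [[3.000, 5.000], [9.000, -2.000]] (det J = -51.000).
Solving J·Δ = −F gives Δ = (-0.451, 0.471).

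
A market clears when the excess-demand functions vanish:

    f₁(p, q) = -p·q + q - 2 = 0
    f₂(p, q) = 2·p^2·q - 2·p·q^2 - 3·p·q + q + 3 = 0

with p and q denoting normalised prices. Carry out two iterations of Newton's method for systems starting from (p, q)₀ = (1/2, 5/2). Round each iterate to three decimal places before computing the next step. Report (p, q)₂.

At (1/2, 5/2): F = (-0.750, -3.250).
Jacobian J = [[-q, -p + 1], [4·p·q - 2·q^2 - 3·q, 2·p^2 - 4·p·q - 3·p + 1]].
At the point, J = [[-2.500, 0.500], [-15.000, -5.000]] (det J = 20.000).
Solving J·Δ = −F gives Δ = (-0.269, 0.156).
Then the next iterate is (p, q)₁ = (0.231, 2.656).
Round to (0.231, 2.656) and repeat: F = (0.04246, 0.83974), J = [[-2.656, 0.769], [-19.62253, -2.04042]].
Δ = (0.036, 0.068), so (p, q)₂ = (0.267, 2.724).

(0.267, 2.724)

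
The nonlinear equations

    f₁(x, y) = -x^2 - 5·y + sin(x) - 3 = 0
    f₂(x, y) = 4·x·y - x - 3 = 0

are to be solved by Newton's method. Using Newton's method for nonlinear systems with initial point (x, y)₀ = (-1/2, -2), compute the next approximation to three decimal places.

At (-1/2, -2): F = (6.27057, 1.500).
Jacobian J = [[-2·x + cos(x), -5], [4·y - 1, 4·x]].
At the point, J = [[1.87758, -5.000], [-9.000, -2.000]] (det J = -48.75517).
Solving J·Δ = −F gives Δ = (-0.103, 1.215).
Then the next iterate is (x, y)₁ = (-0.603, -0.785).

(-0.603, -0.785)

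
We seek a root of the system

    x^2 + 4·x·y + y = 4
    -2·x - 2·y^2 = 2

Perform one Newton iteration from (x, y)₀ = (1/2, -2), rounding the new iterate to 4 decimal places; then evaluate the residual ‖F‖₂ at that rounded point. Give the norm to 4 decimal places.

4.2526

At (1/2, -2): F = (-9.7500, -11.0000).
Jacobian J = [[2·x + 4·y, 4·x + 1], [-2, -4·y]].
At the point, J = [[-7.0000, 3.0000], [-2.0000, 8.0000]] (det J = -50.0000).
Solving J·Δ = −F gives Δ = (-0.9000, 1.1500).
Then the next iterate is (x, y)₁ = (-0.4000, -0.8500).
Re-evaluating at (-0.4000, -0.8500): F = (-3.3300, -2.6450), so ‖F‖₂ = 4.2526.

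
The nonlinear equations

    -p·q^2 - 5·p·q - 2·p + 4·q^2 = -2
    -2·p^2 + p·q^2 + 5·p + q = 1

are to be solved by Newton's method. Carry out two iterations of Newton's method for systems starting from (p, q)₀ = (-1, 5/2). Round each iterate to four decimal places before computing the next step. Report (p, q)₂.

At (-1, 5/2): F = (47.7500, -11.7500).
Jacobian J = [[-q^2 - 5·q - 2, -2·p·q - 5·p + 8·q], [-4·p + q^2 + 5, 2·p·q + 1]].
At the point, J = [[-20.7500, 30.0000], [15.2500, -4.0000]] (det J = -374.5000).
Solving J·Δ = −F gives Δ = (0.4312, -1.2934).
Then the next iterate is (p, q)₁ = (-0.5688, 1.2066).
Round to (-0.5688, 1.2066) and repeat: F = (13.220811, -4.112573), J = [[-9.488884, 13.869428], [8.731084, -0.372628]].
Δ = (0.4433, -0.6500), so (p, q)₂ = (-0.1255, 0.5566).

(-0.1255, 0.5566)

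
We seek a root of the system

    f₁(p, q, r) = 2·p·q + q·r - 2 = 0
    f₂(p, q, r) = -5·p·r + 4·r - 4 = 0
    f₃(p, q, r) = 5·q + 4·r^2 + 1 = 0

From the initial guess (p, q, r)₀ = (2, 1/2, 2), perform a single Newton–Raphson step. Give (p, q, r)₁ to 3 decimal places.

At (2, 1/2, 2): F = (1.000, -16.000, 19.500).
Jacobian J = [[2·q, 2·p + r, q], [-5·r, 0, -5·p + 4], [0, 5, 8·r]].
At the point, J = [[1.000, 6.000, 0.500], [-10.000, 0.000, -6.000], [0.000, 5.000, 16.000]] (det J = 965.000).
Solving J·Δ = −F gives Δ = (-0.854, 0.079, -1.244).
Then the next iterate is (p, q, r)₁ = (1.146, 0.579, 0.756).

(1.146, 0.579, 0.756)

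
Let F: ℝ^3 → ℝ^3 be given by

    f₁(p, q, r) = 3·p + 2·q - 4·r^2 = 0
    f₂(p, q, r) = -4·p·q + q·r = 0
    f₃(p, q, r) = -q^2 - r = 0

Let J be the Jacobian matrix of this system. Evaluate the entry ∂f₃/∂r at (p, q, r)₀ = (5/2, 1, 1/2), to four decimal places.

-1.0000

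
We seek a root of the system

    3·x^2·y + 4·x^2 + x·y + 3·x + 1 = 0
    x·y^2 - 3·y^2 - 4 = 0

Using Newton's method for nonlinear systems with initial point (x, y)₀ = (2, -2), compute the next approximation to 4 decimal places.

At (2, -2): F = (-5.0000, -8.0000).
Jacobian J = [[6·x·y + 8·x + y + 3, 3·x^2 + x], [y^2, 2·x·y - 6·y]].
At the point, J = [[-7.0000, 14.0000], [4.0000, 4.0000]] (det J = -84.0000).
Solving J·Δ = −F gives Δ = (1.0952, 0.9048).
Then the next iterate is (x, y)₁ = (3.0952, -1.0952).

(3.0952, -1.0952)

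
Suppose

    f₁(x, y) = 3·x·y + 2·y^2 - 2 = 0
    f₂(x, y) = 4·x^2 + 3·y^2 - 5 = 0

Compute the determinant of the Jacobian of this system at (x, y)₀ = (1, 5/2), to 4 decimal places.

J = [[3·y, 3·x + 4·y], [8·x, 6·y]].
At the point, J = [[7.5000, 13.0000], [8.0000, 15.0000]].
det J = 8.5000.

8.5000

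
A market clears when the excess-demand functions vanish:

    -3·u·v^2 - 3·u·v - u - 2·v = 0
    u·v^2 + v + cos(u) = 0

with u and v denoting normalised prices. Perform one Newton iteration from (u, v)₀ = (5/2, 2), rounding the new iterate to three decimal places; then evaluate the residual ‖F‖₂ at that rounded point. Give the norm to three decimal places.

13.809

At (5/2, 2): F = (-51.500, 11.19886).
Jacobian J = [[-3·v^2 - 3·v - 1, -6·u·v - 3·u - 2], [v^2 - sin(u), 2·u·v + 1]].
At the point, J = [[-19.000, -39.500], [3.40153, 11.000]] (det J = -74.63965).
Solving J·Δ = −F gives Δ = (-1.663, -0.504).
Then the next iterate is (u, v)₁ = (0.837, 1.496).
Re-evaluating at (0.837, 1.496): F = (-13.20511, 4.03891), so ‖F‖₂ = 13.809.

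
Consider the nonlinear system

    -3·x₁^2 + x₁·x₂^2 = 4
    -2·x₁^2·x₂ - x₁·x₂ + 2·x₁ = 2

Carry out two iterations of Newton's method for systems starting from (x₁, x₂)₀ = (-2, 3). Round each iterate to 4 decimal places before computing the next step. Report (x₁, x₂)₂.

(1.3317, 5.8334)

At (-2, 3): F = (-34.0000, -24.0000).
Jacobian J = [[-6·x₁ + x₂^2, 2·x₁·x₂], [-4·x₁·x₂ - x₂ + 2, -2·x₁^2 - x₁]].
At the point, J = [[21.0000, -12.0000], [23.0000, -6.0000]] (det J = 150.0000).
Solving J·Δ = −F gives Δ = (0.5600, -1.8533).
Then the next iterate is (x₁, x₂)₁ = (-1.4400, 1.1467).
Round to (-1.4400, 1.1467) and repeat: F = (-12.114286, -7.984346), J = [[9.954921, -3.302496], [7.458292, -2.7072]].
Δ = (2.7717, 4.6867), so (x₁, x₂)₂ = (1.3317, 5.8334).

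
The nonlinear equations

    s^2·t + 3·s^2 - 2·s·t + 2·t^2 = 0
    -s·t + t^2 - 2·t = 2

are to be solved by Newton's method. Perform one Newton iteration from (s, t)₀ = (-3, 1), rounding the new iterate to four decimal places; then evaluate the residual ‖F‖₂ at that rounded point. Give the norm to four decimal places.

At (-3, 1): F = (44.0000, 0.0000).
Jacobian J = [[2·s·t + 6·s - 2·t, s^2 - 2·s + 4·t], [-t, -s + 2·t - 2]].
At the point, J = [[-26.0000, 19.0000], [-1.0000, 3.0000]] (det J = -59.0000).
Solving J·Δ = −F gives Δ = (2.2373, 0.7458).
Then the next iterate is (s, t)₁ = (-0.7627, 1.7458).
Re-evaluating at (-0.7627, 1.7458): F = (11.519364, -1.112261), so ‖F‖₂ = 11.5729.

11.5729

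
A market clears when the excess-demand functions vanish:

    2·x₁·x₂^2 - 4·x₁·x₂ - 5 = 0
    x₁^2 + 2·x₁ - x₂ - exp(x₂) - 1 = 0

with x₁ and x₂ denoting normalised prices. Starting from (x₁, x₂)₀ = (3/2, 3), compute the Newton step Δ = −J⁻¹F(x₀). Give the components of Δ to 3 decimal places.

(0.760, -0.713)

At (3/2, 3): F = (4.000, -18.83554).
Jacobian J = [[2·x₂^2 - 4·x₂, 4·x₁·x₂ - 4·x₁], [2·x₁ + 2, -exp(x₂) - 1]].
At the point, J = [[6.000, 12.000], [5.000, -21.08554]] (det J = -186.51322).
Solving J·Δ = −F gives Δ = (0.760, -0.713).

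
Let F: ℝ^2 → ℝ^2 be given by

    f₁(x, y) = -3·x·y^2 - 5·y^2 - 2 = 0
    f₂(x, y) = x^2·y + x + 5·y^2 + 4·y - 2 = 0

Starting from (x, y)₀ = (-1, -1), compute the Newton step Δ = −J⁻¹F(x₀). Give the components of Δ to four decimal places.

At (-1, -1): F = (-4.0000, -3.0000).
Jacobian J = [[-3·y^2, -6·x·y - 10·y], [2·x·y + 1, x^2 + 10·y + 4]].
At the point, J = [[-3.0000, 4.0000], [3.0000, -5.0000]] (det J = 3.0000).
Solving J·Δ = −F gives Δ = (-10.6667, -7.0000).

(-10.6667, -7.0000)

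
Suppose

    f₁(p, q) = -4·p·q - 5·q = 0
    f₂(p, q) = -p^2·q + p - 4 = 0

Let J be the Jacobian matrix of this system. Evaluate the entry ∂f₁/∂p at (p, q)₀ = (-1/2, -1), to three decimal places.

4.000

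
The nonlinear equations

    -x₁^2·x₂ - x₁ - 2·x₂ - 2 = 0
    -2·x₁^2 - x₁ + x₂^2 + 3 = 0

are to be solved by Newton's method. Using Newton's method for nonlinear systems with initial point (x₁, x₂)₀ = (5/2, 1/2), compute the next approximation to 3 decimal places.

At (5/2, 1/2): F = (-8.625, -11.750).
Jacobian J = [[-2·x₁·x₂ - 1, -x₁^2 - 2], [-4·x₁ - 1, 2·x₂]].
At the point, J = [[-3.500, -8.250], [-11.000, 1.000]] (det J = -94.250).
Solving J·Δ = −F gives Δ = (-1.120, -0.570).
Then the next iterate is (x₁, x₂)₁ = (1.380, -0.070).

(1.380, -0.070)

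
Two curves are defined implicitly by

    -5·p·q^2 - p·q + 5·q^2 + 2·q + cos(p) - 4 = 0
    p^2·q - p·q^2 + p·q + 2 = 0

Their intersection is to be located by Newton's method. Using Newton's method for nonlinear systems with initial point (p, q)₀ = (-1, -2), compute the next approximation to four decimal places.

(17.6062, -9.8031)

At (-1, -2): F = (30.540302, 6.0000).
Jacobian J = [[-5·q^2 - q - sin(p), -10·p·q - p + 10·q + 2], [2·p·q - q^2 + q, p^2 - 2·p·q + p]].
At the point, J = [[-17.158529, -37.0000], [-2.0000, -4.0000]] (det J = -5.365884).
Solving J·Δ = −F gives Δ = (18.6062, -7.8031).
Then the next iterate is (p, q)₁ = (17.6062, -9.8031).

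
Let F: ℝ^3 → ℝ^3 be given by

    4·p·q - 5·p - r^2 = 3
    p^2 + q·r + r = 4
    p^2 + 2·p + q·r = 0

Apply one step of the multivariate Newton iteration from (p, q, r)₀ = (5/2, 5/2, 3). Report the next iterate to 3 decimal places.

(-0.649, 3.846, 2.702)

At (5/2, 5/2, 3): F = (0.500, 12.750, 18.750).
Jacobian J = [[4·q - 5, 4·p, -2·r], [2·p, r, q + 1], [2·p + 2, r, q]].
At the point, J = [[5.000, 10.000, -6.000], [5.000, 3.000, 3.500], [7.000, 3.000, 2.500]] (det J = 141.000).
Solving J·Δ = −F gives Δ = (-3.149, 1.346, -0.298).
Then the next iterate is (p, q, r)₁ = (-0.649, 3.846, 2.702).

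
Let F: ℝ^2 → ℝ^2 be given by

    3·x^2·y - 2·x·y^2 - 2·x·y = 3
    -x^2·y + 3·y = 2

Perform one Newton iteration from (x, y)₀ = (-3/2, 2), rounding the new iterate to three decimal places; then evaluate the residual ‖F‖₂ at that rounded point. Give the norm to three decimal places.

At (-3/2, 2): F = (28.500, -0.500).
Jacobian J = [[6·x·y - 2·y^2 - 2·y, 3·x^2 - 4·x·y - 2·x], [-2·x·y, -x^2 + 3]].
At the point, J = [[-30.000, 21.750], [6.000, 0.750]] (det J = -153.000).
Solving J·Δ = −F gives Δ = (0.211, -1.020).
Then the next iterate is (x, y)₁ = (-1.289, 0.980).
Re-evaluating at (-1.289, 0.980): F = (6.88722, -0.68829), so ‖F‖₂ = 6.922.

6.922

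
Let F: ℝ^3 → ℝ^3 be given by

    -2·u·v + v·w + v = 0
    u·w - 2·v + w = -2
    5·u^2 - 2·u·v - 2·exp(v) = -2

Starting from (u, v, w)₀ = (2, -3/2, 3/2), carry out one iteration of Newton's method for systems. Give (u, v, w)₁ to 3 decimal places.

At (2, -3/2, 3/2): F = (2.250, 9.500, 27.55374).
Jacobian J = [[-2·v, -2·u + w + 1, v], [w, -2, u + 1], [10·u - 2·v, -2·u - 2·exp(v), 0]].
At the point, J = [[3.000, -1.500, -1.500], [1.500, -2.000, 3.000], [23.000, -4.44626, 0.000]] (det J = -122.47957).
Solving J·Δ = −F gives Δ = (-0.925, 1.413, -1.762).
Then the next iterate is (u, v, w)₁ = (1.075, -0.087, -0.262).

(1.075, -0.087, -0.262)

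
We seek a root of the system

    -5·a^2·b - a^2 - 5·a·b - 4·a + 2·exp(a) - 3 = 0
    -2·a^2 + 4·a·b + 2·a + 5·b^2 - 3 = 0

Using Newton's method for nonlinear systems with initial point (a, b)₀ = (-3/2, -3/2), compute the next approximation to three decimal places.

At (-3/2, -3/2): F = (6.82126, 9.750).
Jacobian J = [[-10·a·b - 2·a - 5·b + 2·exp(a) - 4, -5·a^2 - 5·a], [-4·a + 4·b + 2, 4·a + 10·b]].
At the point, J = [[-15.55374, -3.750], [2.000, -21.000]] (det J = 334.12853).
Solving J·Δ = −F gives Δ = (0.319, 0.495).
Then the next iterate is (a, b)₁ = (-1.181, -1.005).

(-1.181, -1.005)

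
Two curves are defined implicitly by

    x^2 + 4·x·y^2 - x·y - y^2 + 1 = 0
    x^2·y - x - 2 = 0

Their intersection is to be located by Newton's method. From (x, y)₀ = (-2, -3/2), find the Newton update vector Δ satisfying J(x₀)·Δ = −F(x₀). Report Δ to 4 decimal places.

At (-2, -3/2): F = (-18.2500, -6.0000).
Jacobian J = [[2·x + 4·y^2 - y, 8·x·y - x - 2·y], [2·x·y - 1, x^2]].
At the point, J = [[6.5000, 29.0000], [5.0000, 4.0000]] (det J = -119.0000).
Solving J·Δ = −F gives Δ = (0.8487, 0.4391).

(0.8487, 0.4391)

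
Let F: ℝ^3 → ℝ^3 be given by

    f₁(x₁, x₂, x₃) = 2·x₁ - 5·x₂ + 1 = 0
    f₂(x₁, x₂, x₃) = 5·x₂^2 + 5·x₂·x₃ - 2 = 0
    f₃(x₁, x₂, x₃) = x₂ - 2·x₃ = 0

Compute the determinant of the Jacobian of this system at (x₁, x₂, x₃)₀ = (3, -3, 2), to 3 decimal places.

J = [[2, -5, 0], [0, 10·x₂ + 5·x₃, 5·x₂], [0, 1, -2]].
At the point, J = [[2.000, -5.000, 0.000], [0.000, -20.000, -15.000], [0.000, 1.000, -2.000]].
det J = 110.000.

110.000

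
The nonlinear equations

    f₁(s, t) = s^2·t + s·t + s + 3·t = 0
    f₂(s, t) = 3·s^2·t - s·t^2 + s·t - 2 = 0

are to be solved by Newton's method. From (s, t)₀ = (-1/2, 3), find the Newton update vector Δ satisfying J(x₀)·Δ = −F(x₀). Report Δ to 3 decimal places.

At (-1/2, 3): F = (7.750, 3.250).
Jacobian J = [[2·s·t + t + 1, s^2 + s + 3], [6·s·t - t^2 + t, 3·s^2 - 2·s·t + s]].
At the point, J = [[1.000, 2.750], [-15.000, 3.250]] (det J = 44.500).
Solving J·Δ = −F gives Δ = (-0.365, -2.685).

(-0.365, -2.685)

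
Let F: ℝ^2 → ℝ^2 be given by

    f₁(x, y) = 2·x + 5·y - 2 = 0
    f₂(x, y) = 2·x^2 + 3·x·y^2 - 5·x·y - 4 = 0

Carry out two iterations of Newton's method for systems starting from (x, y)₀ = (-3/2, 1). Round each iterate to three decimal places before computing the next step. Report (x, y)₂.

At (-3/2, 1): F = (0.000, 3.500).
Jacobian J = [[2, 5], [4·x + 3·y^2 - 5·y, 6·x·y - 5·x]].
At the point, J = [[2.000, 5.000], [-8.000, -1.500]] (det J = 37.000).
Solving J·Δ = −F gives Δ = (0.473, -0.189).
Then the next iterate is (x, y)₁ = (-1.027, 0.811).
Round to (-1.027, 0.811) and repeat: F = (0.001, 0.24750), J = [[2.000, 5.000], [-6.18984, 0.13762]].
Δ = (0.040, -0.016), so (x, y)₂ = (-0.987, 0.795).

(-0.987, 0.795)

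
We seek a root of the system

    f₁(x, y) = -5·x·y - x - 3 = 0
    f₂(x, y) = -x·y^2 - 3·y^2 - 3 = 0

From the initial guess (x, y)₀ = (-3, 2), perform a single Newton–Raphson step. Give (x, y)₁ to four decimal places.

(-3.7500, -0.5500)

At (-3, 2): F = (30.0000, -3.0000).
Jacobian J = [[-5·y - 1, -5·x], [-y^2, -2·x·y - 6·y]].
At the point, J = [[-11.0000, 15.0000], [-4.0000, 0.0000]] (det J = 60.0000).
Solving J·Δ = −F gives Δ = (-0.7500, -2.5500).
Then the next iterate is (x, y)₁ = (-3.7500, -0.5500).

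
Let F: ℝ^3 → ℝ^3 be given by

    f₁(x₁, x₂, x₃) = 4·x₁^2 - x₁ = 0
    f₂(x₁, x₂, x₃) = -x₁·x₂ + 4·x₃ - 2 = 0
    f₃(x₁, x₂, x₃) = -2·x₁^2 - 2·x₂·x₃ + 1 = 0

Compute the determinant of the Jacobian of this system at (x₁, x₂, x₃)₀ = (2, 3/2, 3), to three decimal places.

450.000

J = [[8·x₁ - 1, 0, 0], [-x₂, -x₁, 4], [-4·x₁, -2·x₃, -2·x₂]].
At the point, J = [[15.000, 0.000, 0.000], [-1.500, -2.000, 4.000], [-8.000, -6.000, -3.000]].
det J = 450.000.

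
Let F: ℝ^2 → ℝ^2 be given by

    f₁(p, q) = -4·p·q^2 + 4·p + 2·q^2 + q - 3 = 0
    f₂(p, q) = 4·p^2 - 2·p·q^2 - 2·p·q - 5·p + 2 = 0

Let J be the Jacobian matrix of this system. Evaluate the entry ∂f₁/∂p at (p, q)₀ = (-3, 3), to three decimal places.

-32.000

∂f₁/∂p = -4·q^2 + 4.
At (-3, 3) this is -32.000.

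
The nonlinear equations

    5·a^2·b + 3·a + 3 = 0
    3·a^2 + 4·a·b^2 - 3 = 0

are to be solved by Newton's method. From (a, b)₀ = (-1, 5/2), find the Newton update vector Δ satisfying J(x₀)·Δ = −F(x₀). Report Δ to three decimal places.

(0.362, -0.906)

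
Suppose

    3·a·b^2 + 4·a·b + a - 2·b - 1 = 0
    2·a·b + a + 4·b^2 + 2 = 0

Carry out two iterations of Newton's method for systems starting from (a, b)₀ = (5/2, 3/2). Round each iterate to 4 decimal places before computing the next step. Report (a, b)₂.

At (5/2, 3/2): F = (30.3750, 21.0000).
Jacobian J = [[3·b^2 + 4·b + 1, 6·a·b + 4·a - 2], [2·b + 1, 2·a + 8·b]].
At the point, J = [[13.7500, 30.5000], [4.0000, 17.0000]] (det J = 111.7500).
Solving J·Δ = −F gives Δ = (1.1107, -1.4966).
Then the next iterate is (a, b)₁ = (3.6107, 0.0034).
Round to (3.6107, 0.0034) and repeat: F = (2.653131, 5.635299), J = [[1.013635, 12.516458], [1.0068, 7.2486]].
Δ = (-9.7642, 0.5788), so (a, b)₂ = (-6.1535, 0.5822).

(-6.1535, 0.5822)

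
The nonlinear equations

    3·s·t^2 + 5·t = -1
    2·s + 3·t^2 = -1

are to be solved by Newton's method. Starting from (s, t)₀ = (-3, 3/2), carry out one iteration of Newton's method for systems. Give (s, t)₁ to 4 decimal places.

(-2.3580, 1.1629)

At (-3, 3/2): F = (-11.7500, 1.7500).
Jacobian J = [[3·t^2, 6·s·t + 5], [2, 6·t]].
At the point, J = [[6.7500, -22.0000], [2.0000, 9.0000]] (det J = 104.7500).
Solving J·Δ = −F gives Δ = (0.6420, -0.3371).
Then the next iterate is (s, t)₁ = (-2.3580, 1.1629).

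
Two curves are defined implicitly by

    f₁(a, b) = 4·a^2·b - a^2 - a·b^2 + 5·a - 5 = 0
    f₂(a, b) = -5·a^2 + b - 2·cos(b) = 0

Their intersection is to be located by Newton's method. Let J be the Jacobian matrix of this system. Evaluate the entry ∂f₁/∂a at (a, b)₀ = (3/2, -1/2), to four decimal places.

∂f₁/∂a = 8·a·b - 2·a - b^2 + 5.
At (3/2, -1/2) this is -4.2500.

-4.2500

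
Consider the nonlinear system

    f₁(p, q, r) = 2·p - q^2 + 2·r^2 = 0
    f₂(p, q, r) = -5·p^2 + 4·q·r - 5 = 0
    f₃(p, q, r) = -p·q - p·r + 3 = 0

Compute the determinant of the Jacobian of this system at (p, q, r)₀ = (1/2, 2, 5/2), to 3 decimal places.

627.000

J = [[2, -2·q, 4·r], [-10·p, 4·r, 4·q], [-q - r, -p, -p]].
At the point, J = [[2.000, -4.000, 10.000], [-5.000, 10.000, 8.000], [-4.500, -0.500, -0.500]].
det J = 627.000.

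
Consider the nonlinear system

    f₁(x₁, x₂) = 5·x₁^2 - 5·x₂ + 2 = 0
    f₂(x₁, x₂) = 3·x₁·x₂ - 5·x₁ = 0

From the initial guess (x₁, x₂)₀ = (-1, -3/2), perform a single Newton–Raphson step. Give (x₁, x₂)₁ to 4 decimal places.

At (-1, -3/2): F = (14.5000, 9.5000).
Jacobian J = [[10·x₁, -5], [3·x₂ - 5, 3·x₁]].
At the point, J = [[-10.0000, -5.0000], [-9.5000, -3.0000]] (det J = -17.5000).
Solving J·Δ = −F gives Δ = (0.2286, 2.4429).
Then the next iterate is (x₁, x₂)₁ = (-0.7714, 0.9429).

(-0.7714, 0.9429)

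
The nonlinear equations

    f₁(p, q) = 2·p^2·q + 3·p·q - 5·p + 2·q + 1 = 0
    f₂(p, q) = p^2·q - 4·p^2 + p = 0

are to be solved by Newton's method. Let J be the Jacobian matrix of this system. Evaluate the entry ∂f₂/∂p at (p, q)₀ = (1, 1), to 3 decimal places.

-5.000

∂f₂/∂p = 2·p·q - 8·p + 1.
At (1, 1) this is -5.000.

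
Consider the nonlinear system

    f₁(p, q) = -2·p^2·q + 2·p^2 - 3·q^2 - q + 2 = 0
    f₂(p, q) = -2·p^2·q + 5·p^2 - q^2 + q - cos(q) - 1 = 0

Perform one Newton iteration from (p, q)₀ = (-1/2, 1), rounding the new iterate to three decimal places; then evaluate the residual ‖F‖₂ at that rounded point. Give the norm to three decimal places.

0.224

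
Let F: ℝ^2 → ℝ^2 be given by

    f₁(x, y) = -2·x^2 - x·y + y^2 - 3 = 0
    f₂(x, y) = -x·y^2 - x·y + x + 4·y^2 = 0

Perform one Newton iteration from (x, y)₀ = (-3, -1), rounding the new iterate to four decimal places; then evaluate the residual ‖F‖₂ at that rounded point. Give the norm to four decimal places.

6.5449

At (-3, -1): F = (-23.0000, 1.0000).
Jacobian J = [[-4·x - y, -x + 2·y], [-y^2 - y + 1, -2·x·y - x + 8·y]].
At the point, J = [[13.0000, 1.0000], [1.0000, -11.0000]] (det J = -144.0000).
Solving J·Δ = −F gives Δ = (1.7500, 0.2500).
Then the next iterate is (x, y)₁ = (-1.2500, -0.7500).
Re-evaluating at (-1.2500, -0.7500): F = (-6.5000, 0.765625), so ‖F‖₂ = 6.5449.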